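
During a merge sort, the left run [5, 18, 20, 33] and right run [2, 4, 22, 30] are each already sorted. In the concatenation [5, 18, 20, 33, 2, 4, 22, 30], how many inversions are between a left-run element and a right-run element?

For each element r of the right run, count left-run elements greater than r:
r = 2: 5, 18, 20, 33 → 4
r = 4: 5, 18, 20, 33 → 4
r = 22: 33 → 1
r = 30: 33 → 1
Cross-inversions: 4 + 4 + 1 + 1 = 10

10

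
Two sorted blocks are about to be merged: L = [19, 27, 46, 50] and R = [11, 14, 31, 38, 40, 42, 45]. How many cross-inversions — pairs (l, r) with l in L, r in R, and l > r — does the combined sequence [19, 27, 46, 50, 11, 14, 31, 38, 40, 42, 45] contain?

For each element r of the right run, count left-run elements greater than r:
r = 11: 19, 27, 46, 50 → 4
r = 14: 19, 27, 46, 50 → 4
r = 31: 46, 50 → 2
r = 38: 46, 50 → 2
r = 40: 46, 50 → 2
r = 42: 46, 50 → 2
r = 45: 46, 50 → 2
Cross-inversions: 4 + 4 + 2 + 2 + 2 + 2 + 2 = 18

18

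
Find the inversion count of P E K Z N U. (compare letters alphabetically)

5 inversions

Inversion pairs (indices are 1-based):
(1,2): P > E
(1,3): P > K
(1,5): P > N
(4,5): Z > N
(4,6): Z > U
That's 5 pairs.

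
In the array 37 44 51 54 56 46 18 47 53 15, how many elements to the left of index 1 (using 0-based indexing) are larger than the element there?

0

The element at index 1 is 44.
Elements before it: 37
None of them are larger than 44.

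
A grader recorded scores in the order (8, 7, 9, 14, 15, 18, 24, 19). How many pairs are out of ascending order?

Count, for each position, how many later elements it exceeds:
8 → 7 → 1
7 → none → 0
9 → none → 0
14 → none → 0
15 → none → 0
18 → none → 0
24 → 19 → 1
19 → none → 0
Sum: 1 + 0 + 0 + 0 + 0 + 0 + 1 + 0 = 2

2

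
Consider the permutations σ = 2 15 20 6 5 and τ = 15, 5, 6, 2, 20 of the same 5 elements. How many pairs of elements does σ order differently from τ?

Assign each item its position (1..5) in the first ordering, then rewrite the second ordering as that position sequence:
positions: 2→1, 15→2, 20→3, 6→4, 5→5
second ordering as positions: [2, 5, 4, 1, 3]
Discordant pairs = inversions in this position sequence.
2: 1 → 1
5: 4, 1, 3 → 3
4: 1, 3 → 2
1: 0
3: 0
Total: 1 + 3 + 2 + 0 + 0 = 6

Discordant pairs: 6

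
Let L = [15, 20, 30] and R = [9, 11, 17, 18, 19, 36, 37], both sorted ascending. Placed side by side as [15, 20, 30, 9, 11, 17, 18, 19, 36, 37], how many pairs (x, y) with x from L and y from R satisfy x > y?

Count, for every r in R, how many entries of L exceed r:
r = 9: 15, 20, 30 → 3
r = 11: 15, 20, 30 → 3
r = 17: 20, 30 → 2
r = 18: 20, 30 → 2
r = 19: 20, 30 → 2
r = 36: none → 0
r = 37: none → 0
Cross-inversions: 3 + 3 + 2 + 2 + 2 + 0 + 0 = 12

Split inversions: 12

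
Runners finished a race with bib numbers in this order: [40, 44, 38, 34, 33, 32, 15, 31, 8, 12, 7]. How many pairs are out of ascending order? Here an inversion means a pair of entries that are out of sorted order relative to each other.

Count, for each position, how many later elements it exceeds:
40: 9
44: 9
38: 8
34: 7
33: 6
32: 5
15: 3
31: 3
8: 1
12: 1
7: 0
Sum: 9 + 9 + 8 + 7 + 6 + 5 + 3 + 3 + 1 + 1 + 0 = 52

52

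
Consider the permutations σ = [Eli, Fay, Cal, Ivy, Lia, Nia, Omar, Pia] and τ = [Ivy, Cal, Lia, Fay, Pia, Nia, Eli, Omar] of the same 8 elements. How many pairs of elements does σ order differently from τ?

12 discordant pairs

Assign each item its position (1..8) in the first ordering, then rewrite the second ordering as that position sequence:
positions: Eli→1, Fay→2, Cal→3, Ivy→4, Lia→5, Nia→6, Omar→7, Pia→8
second ordering as positions: [4, 3, 5, 2, 8, 6, 1, 7]
Discordant pairs = inversions in this position sequence.
4: 3, 2, 1 → 3
3: 2, 1 → 2
5: 2, 1 → 2
2: 1 → 1
8: 6, 1, 7 → 3
6: 1 → 1
1: 0
7: 0
Total: 3 + 2 + 2 + 1 + 3 + 1 + 0 + 0 = 12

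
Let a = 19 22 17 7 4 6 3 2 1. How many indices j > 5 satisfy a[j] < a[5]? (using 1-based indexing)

3

The element at index 5 is 4.
Elements after it: 6, 3, 2, 1
Those smaller than 4: 3, 2, 1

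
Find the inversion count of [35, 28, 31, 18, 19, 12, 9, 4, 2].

34

Count, for each position, how many later elements it exceeds:
35: 8
28: 6
31: 6
18: 4
19: 4
12: 3
9: 2
4: 1
2: 0
Sum: 8 + 6 + 6 + 4 + 4 + 3 + 2 + 1 + 0 = 34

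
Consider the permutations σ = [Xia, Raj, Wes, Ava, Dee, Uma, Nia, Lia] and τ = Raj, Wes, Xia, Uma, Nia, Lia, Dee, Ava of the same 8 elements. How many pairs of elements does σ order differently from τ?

Assign each item its position (1..8) in the first ordering, then rewrite the second ordering as that position sequence:
positions: Xia→1, Raj→2, Wes→3, Ava→4, Dee→5, Uma→6, Nia→7, Lia→8
second ordering as positions: [2, 3, 1, 6, 7, 8, 5, 4]
Discordant pairs = inversions in this position sequence.
2: 1 → 1
3: 1 → 1
1: 0
6: 5, 4 → 2
7: 5, 4 → 2
8: 5, 4 → 2
5: 4 → 1
4: 0
Total: 1 + 1 + 0 + 2 + 2 + 2 + 1 + 0 = 9

There are 9 discordant pairs.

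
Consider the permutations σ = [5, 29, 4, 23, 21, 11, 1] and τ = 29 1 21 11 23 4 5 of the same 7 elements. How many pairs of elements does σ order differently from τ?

Assign each item its position (1..7) in the first ordering, then rewrite the second ordering as that position sequence:
positions: 5→1, 29→2, 4→3, 23→4, 21→5, 11→6, 1→7
second ordering as positions: [2, 7, 5, 6, 4, 3, 1]
Discordant pairs = inversions in this position sequence.
2: 1 → 1
7: 5, 6, 4, 3, 1 → 5
5: 4, 3, 1 → 3
6: 4, 3, 1 → 3
4: 3, 1 → 2
3: 1 → 1
1: 0
Total: 1 + 5 + 3 + 3 + 2 + 1 + 0 = 15

15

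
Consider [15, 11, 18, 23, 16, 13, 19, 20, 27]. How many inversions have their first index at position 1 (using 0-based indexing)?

0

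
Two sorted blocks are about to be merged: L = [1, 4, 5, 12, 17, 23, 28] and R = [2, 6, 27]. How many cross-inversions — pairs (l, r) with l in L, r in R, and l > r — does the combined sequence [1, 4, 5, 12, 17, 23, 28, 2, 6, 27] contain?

Take each right-half value and tally the left-half values above it:
r = 2: 4, 5, 12, 17, 23, 28 → 6
r = 6: 12, 17, 23, 28 → 4
r = 27: 28 → 1
Cross-inversions: 6 + 4 + 1 = 11

11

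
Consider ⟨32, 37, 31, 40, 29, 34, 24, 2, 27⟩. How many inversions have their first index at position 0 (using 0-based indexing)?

5 such elements

The element at index 0 is 32.
Elements after it: 37, 31, 40, 29, 34, 24, 2, 27
Those smaller than 32: 31, 29, 24, 2, 27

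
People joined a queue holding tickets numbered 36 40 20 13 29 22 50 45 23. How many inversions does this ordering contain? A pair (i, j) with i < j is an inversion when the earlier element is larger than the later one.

For each element, count later entries that are smaller:
36 → 20, 13, 29, 22, 23 → 5
40 → 20, 13, 29, 22, 23 → 5
20 → 13 → 1
13 → none → 0
29 → 22, 23 → 2
22 → none → 0
50 → 45, 23 → 2
45 → 23 → 1
23 → none → 0
Sum: 5 + 5 + 1 + 0 + 2 + 0 + 2 + 1 + 0 = 16

16 inversions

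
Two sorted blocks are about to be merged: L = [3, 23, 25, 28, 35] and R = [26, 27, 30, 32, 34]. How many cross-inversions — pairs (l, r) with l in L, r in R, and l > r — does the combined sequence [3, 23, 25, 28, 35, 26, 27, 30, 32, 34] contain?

7

Take each right-half value and tally the left-half values above it:
r = 26: 28, 35 → 2
r = 27: 28, 35 → 2
r = 30: 35 → 1
r = 32: 35 → 1
r = 34: 35 → 1
Cross-inversions: 2 + 2 + 1 + 1 + 1 = 7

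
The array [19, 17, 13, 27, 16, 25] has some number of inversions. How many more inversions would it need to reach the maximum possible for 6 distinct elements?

Maximum inversions for 6 distinct elements is C(6, 2) = 6·5/2 = 15.
Current inversions — for each element, count later smaller elements:
19: 3
17: 2
13: 0
27: 2
16: 0
25: 0
Current total: 3 + 2 + 0 + 2 + 0 + 0 = 7
Shortfall: 15 − 7 = 8

8 inversions short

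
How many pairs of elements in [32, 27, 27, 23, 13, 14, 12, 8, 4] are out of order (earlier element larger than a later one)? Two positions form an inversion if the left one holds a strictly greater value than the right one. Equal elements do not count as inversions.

34 inversions

For each element, count later entries that are smaller:
32 → 27, 27, 23, 13, 14, 12, 8, 4 → 8
27 → 23, 13, 14, 12, 8, 4 → 6
27 → 23, 13, 14, 12, 8, 4 → 6
23 → 13, 14, 12, 8, 4 → 5
13 → 12, 8, 4 → 3
14 → 12, 8, 4 → 3
12 → 8, 4 → 2
8 → 4 → 1
4 → none → 0
Sum: 8 + 6 + 6 + 5 + 3 + 3 + 2 + 1 + 0 = 34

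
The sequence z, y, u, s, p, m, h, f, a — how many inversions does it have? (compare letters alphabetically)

36 inversions

Element-by-element contributions:
z → y, u, s, p, m, h, f, a → 8
y → u, s, p, m, h, f, a → 7
u → s, p, m, h, f, a → 6
s → p, m, h, f, a → 5
p → m, h, f, a → 4
m → h, f, a → 3
h → f, a → 2
f → a → 1
a → none → 0
Sum: 8 + 7 + 6 + 5 + 4 + 3 + 2 + 1 + 0 = 36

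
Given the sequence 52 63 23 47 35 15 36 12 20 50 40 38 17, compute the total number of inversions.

49 out-of-order pairs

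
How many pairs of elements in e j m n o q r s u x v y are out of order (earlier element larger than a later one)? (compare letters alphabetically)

1

Count, for each position, how many later elements it exceeds:
e → none → 0
j → none → 0
m → none → 0
n → none → 0
o → none → 0
q → none → 0
r → none → 0
s → none → 0
u → none → 0
x → v → 1
v → none → 0
y → none → 0
Sum: 0 + 0 + 0 + 0 + 0 + 0 + 0 + 0 + 0 + 1 + 0 + 0 = 1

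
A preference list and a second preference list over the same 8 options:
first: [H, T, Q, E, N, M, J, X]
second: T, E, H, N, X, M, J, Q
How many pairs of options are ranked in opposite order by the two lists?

Assign each item its position (1..8) in the first ordering, then rewrite the second ordering as that position sequence:
positions: H→1, T→2, Q→3, E→4, N→5, M→6, J→7, X→8
second ordering as positions: [2, 4, 1, 5, 8, 6, 7, 3]
Discordant pairs = inversions in this position sequence.
2: 1 → 1
4: 1, 3 → 2
1: 0
5: 3 → 1
8: 6, 7, 3 → 3
6: 3 → 1
7: 3 → 1
3: 0
Total: 1 + 2 + 0 + 1 + 3 + 1 + 1 + 0 = 9

9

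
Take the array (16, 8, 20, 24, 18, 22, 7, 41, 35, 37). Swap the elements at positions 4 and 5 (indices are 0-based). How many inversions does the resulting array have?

Positions 4 and 5 hold 18 and 22; after swapping, the array is [16, 8, 20, 24, 22, 18, 7, 41, 35, 37].
For each element, count later entries that are smaller:
16: 2
8: 1
20: 2
24: 3
22: 2
18: 1
7: 0
41: 2
35: 0
37: 0
Sum: 2 + 1 + 2 + 3 + 2 + 1 + 0 + 2 + 0 + 0 = 13

13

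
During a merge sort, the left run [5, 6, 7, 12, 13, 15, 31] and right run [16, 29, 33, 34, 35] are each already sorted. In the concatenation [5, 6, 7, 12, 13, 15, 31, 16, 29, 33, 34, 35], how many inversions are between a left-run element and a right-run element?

2

Take each right-half value and tally the left-half values above it:
r = 16: 31 → 1
r = 29: 31 → 1
r = 33: none → 0
r = 34: none → 0
r = 35: none → 0
Cross-inversions: 1 + 1 + 0 + 0 + 0 = 2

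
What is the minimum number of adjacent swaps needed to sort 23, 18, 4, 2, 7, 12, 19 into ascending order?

11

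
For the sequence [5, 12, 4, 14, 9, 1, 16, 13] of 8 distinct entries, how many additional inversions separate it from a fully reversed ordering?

17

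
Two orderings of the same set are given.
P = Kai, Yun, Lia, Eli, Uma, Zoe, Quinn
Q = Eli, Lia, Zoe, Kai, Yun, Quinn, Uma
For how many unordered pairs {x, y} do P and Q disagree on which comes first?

Assign each item its position (1..7) in the first ordering, then rewrite the second ordering as that position sequence:
positions: Kai→1, Yun→2, Lia→3, Eli→4, Uma→5, Zoe→6, Quinn→7
second ordering as positions: [4, 3, 6, 1, 2, 7, 5]
Discordant pairs = inversions in this position sequence.
4: 3, 1, 2 → 3
3: 1, 2 → 2
6: 1, 2, 5 → 3
1: 0
2: 0
7: 5 → 1
5: 0
Total: 3 + 2 + 3 + 0 + 0 + 1 + 0 = 9

9 disagreeing pairs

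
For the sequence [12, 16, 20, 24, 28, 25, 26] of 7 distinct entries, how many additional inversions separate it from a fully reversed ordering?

Maximum inversions for 7 distinct elements is C(7, 2) = 7·6/2 = 21.
Current inversions — for each element, count later smaller elements:
12: 0
16: 0
20: 0
24: 0
28: 2
25: 0
26: 0
Current total: 0 + 0 + 0 + 0 + 2 + 0 + 0 = 2
Shortfall: 21 − 2 = 19

19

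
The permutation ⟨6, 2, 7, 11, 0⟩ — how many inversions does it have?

Listing every pair i<j with a[i]>a[j] (using 1-based positions):
(1,2): 6 > 2
(1,5): 6 > 0
(2,5): 2 > 0
(3,5): 7 > 0
(4,5): 11 > 0
That's 5 pairs.

Inversions: 5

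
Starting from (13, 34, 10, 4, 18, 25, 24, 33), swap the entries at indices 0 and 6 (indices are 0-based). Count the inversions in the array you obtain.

Positions 0 and 6 hold 13 and 24; after swapping, the array is [24, 34, 10, 4, 18, 25, 13, 33].
Sweep left to right; for each value list the smaller values that follow it:
24: 4
34: 6
10: 1
4: 0
18: 1
25: 1
13: 0
33: 0
Sum: 4 + 6 + 1 + 0 + 1 + 1 + 0 + 0 = 13

13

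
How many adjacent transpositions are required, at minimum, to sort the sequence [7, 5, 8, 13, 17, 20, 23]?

The minimum number of adjacent swaps to sort an array equals its inversion count, since every such swap removes exactly one inversion.
Count inversions — for each element, later elements that are smaller:
7: 5 → 1
5: none → 0
8: none → 0
13: none → 0
17: none → 0
20: none → 0
23: none → 0
Total inversions: 1 + 0 + 0 + 0 + 0 + 0 + 0 = 1

Swaps: 1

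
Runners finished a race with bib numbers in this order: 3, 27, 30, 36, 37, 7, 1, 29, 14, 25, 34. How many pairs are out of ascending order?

For each element, count later entries that are smaller:
3: 1
27: 4
30: 5
36: 6
37: 6
7: 1
1: 0
29: 2
14: 0
25: 0
34: 0
Sum: 1 + 4 + 5 + 6 + 6 + 1 + 0 + 2 + 0 + 0 + 0 = 25

Inversions: 25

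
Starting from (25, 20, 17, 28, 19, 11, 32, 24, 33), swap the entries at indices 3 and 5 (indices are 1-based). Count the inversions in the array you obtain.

Inversions: 15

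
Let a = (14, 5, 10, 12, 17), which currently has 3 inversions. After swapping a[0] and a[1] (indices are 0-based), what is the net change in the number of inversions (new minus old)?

Positions 0 and 1 hold 14 and 5; after swapping, the array is [5, 14, 10, 12, 17].
Sweep left to right; for each value list the smaller values that follow it:
5: 0
14: 2
10: 0
12: 0
17: 0
Sum: 0 + 2 + 0 + 0 + 0 = 2
Change: 2 − 3 = -1

-1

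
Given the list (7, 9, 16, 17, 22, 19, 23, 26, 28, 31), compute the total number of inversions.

1

Element-by-element contributions:
7 → none → 0
9 → none → 0
16 → none → 0
17 → none → 0
22 → 19 → 1
19 → none → 0
23 → none → 0
26 → none → 0
28 → none → 0
31 → none → 0
Sum: 0 + 0 + 0 + 0 + 1 + 0 + 0 + 0 + 0 + 0 = 1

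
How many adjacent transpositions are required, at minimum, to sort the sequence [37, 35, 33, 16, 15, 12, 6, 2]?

The minimum number of adjacent swaps to sort an array equals its inversion count, since every such swap removes exactly one inversion.
Count inversions — for each element, later elements that are smaller:
37: 35, 33, 16, 15, 12, 6, 2 → 7
35: 33, 16, 15, 12, 6, 2 → 6
33: 16, 15, 12, 6, 2 → 5
16: 15, 12, 6, 2 → 4
15: 12, 6, 2 → 3
12: 6, 2 → 2
6: 2 → 1
2: none → 0
Total inversions: 7 + 6 + 5 + 4 + 3 + 2 + 1 + 0 = 28

Adjacent swaps: 28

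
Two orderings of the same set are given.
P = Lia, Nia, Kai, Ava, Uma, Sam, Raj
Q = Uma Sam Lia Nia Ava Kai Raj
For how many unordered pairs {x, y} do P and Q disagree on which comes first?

There are 9 disagreeing pairs.

Assign each item its position (1..7) in the first ordering, then rewrite the second ordering as that position sequence:
positions: Lia→1, Nia→2, Kai→3, Ava→4, Uma→5, Sam→6, Raj→7
second ordering as positions: [5, 6, 1, 2, 4, 3, 7]
Discordant pairs = inversions in this position sequence.
5: 1, 2, 4, 3 → 4
6: 1, 2, 4, 3 → 4
1: 0
2: 0
4: 3 → 1
3: 0
7: 0
Total: 4 + 4 + 0 + 0 + 1 + 0 + 0 = 9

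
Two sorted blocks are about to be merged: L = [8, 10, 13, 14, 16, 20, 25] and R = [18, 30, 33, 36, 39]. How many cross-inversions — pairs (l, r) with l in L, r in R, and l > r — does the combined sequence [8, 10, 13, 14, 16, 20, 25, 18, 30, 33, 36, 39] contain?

Take each right-half value and tally the left-half values above it:
r = 18: 20, 25 → 2
r = 30: none → 0
r = 33: none → 0
r = 36: none → 0
r = 39: none → 0
Cross-inversions: 2 + 0 + 0 + 0 + 0 = 2

2 cross-inversions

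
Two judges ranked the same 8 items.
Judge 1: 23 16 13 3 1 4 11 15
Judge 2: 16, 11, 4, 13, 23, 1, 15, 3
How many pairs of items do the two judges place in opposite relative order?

13

Assign each item its position (1..8) in the first ordering, then rewrite the second ordering as that position sequence:
positions: 23→1, 16→2, 13→3, 3→4, 1→5, 4→6, 11→7, 15→8
second ordering as positions: [2, 7, 6, 3, 1, 5, 8, 4]
Discordant pairs = inversions in this position sequence.
2: 1 → 1
7: 6, 3, 1, 5, 4 → 5
6: 3, 1, 5, 4 → 4
3: 1 → 1
1: 0
5: 4 → 1
8: 4 → 1
4: 0
Total: 1 + 5 + 4 + 1 + 0 + 1 + 1 + 0 = 13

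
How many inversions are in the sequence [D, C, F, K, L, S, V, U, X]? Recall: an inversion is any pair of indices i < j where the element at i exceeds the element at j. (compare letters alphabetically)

2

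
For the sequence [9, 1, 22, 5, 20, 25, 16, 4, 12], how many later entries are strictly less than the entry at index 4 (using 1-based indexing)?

1 such element

The element at index 4 is 5.
Elements after it: 20, 25, 16, 4, 12
Those smaller than 5: 4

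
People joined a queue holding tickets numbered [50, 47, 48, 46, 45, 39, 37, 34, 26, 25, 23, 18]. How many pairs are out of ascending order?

For each element, count later entries that are smaller:
50: 11
47: 9
48: 9
46: 8
45: 7
39: 6
37: 5
34: 4
26: 3
25: 2
23: 1
18: 0
Sum: 11 + 9 + 9 + 8 + 7 + 6 + 5 + 4 + 3 + 2 + 1 + 0 = 65

65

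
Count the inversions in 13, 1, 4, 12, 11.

5 out-of-order pairs

Count, for each position, how many later elements it exceeds:
13: 4
1: 0
4: 0
12: 1
11: 0
Sum: 4 + 0 + 0 + 1 + 0 = 5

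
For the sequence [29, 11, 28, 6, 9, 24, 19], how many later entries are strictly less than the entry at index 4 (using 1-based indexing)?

The element at index 4 is 6.
Elements after it: 9, 24, 19
None of them are smaller than 6.

0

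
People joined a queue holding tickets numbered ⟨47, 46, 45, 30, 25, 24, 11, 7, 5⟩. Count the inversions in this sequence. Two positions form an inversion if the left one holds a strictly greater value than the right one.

Element-by-element contributions:
47 → 46, 45, 30, 25, 24, 11, 7, 5 → 8
46 → 45, 30, 25, 24, 11, 7, 5 → 7
45 → 30, 25, 24, 11, 7, 5 → 6
30 → 25, 24, 11, 7, 5 → 5
25 → 24, 11, 7, 5 → 4
24 → 11, 7, 5 → 3
11 → 7, 5 → 2
7 → 5 → 1
5 → none → 0
Sum: 8 + 7 + 6 + 5 + 4 + 3 + 2 + 1 + 0 = 36

36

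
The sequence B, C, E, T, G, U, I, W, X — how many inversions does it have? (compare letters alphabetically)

3 inversions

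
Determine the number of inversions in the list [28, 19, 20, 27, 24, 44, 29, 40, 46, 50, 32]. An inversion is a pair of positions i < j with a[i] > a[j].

For each element, count later entries that are smaller:
28 → 19, 20, 27, 24 → 4
19 → none → 0
20 → none → 0
27 → 24 → 1
24 → none → 0
44 → 29, 40, 32 → 3
29 → none → 0
40 → 32 → 1
46 → 32 → 1
50 → 32 → 1
32 → none → 0
Sum: 4 + 0 + 0 + 1 + 0 + 3 + 0 + 1 + 1 + 1 + 0 = 11

There are 11 inversions.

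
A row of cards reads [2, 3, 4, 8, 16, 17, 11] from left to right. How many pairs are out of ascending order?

2

Inversion pairs (indices are 1-based):
(5,7): 16 > 11
(6,7): 17 > 11
That's 2 pairs.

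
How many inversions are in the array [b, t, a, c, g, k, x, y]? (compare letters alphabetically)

There are 5 inversions.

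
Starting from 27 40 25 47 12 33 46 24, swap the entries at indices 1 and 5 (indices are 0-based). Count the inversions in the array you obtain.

14

Positions 1 and 5 hold 40 and 33; after swapping, the array is [27, 33, 25, 47, 12, 40, 46, 24].
For each element, count later entries that are smaller:
27 → 25, 12, 24 → 3
33 → 25, 12, 24 → 3
25 → 12, 24 → 2
47 → 12, 40, 46, 24 → 4
12 → none → 0
40 → 24 → 1
46 → 24 → 1
24 → none → 0
Sum: 3 + 3 + 2 + 4 + 0 + 1 + 1 + 0 = 14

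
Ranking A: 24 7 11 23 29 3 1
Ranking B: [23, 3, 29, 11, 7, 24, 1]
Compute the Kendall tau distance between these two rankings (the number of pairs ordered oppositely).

Assign each item its position (1..7) in the first ordering, then rewrite the second ordering as that position sequence:
positions: 24→1, 7→2, 11→3, 23→4, 29→5, 3→6, 1→7
second ordering as positions: [4, 6, 5, 3, 2, 1, 7]
Discordant pairs = inversions in this position sequence.
4: 3, 2, 1 → 3
6: 5, 3, 2, 1 → 4
5: 3, 2, 1 → 3
3: 2, 1 → 2
2: 1 → 1
1: 0
7: 0
Total: 3 + 4 + 3 + 2 + 1 + 0 + 0 = 13

13 discordant pairs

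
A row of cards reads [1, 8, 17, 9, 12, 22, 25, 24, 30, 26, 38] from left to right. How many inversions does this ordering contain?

Sweep left to right; for each value list the smaller values that follow it:
1: 0
8: 0
17: 2
9: 0
12: 0
22: 0
25: 1
24: 0
30: 1
26: 0
38: 0
Sum: 0 + 0 + 2 + 0 + 0 + 0 + 1 + 0 + 1 + 0 + 0 = 4

4 out-of-order pairs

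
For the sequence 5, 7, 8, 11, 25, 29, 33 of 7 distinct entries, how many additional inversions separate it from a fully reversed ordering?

Maximum inversions for 7 distinct elements is C(7, 2) = 7·6/2 = 21.
Current inversions — for each element, count later smaller elements:
5: 0
7: 0
8: 0
11: 0
25: 0
29: 0
33: 0
Current total: 0 + 0 + 0 + 0 + 0 + 0 + 0 = 0
Shortfall: 21 − 0 = 21

21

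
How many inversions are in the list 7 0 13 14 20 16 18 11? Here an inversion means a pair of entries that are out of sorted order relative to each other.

8 inversions

Count, for each position, how many later elements it exceeds:
7: 1
0: 0
13: 1
14: 1
20: 3
16: 1
18: 1
11: 0
Sum: 1 + 0 + 1 + 1 + 3 + 1 + 1 + 0 = 8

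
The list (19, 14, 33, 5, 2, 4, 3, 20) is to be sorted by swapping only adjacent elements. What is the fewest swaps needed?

18

Each adjacent swap fixes exactly one inversion, so the minimum swap count equals the number of inversions.
Count inversions — for each element, later elements that are smaller:
19: 14, 5, 2, 4, 3 → 5
14: 5, 2, 4, 3 → 4
33: 5, 2, 4, 3, 20 → 5
5: 2, 4, 3 → 3
2: none → 0
4: 3 → 1
3: none → 0
20: none → 0
Total inversions: 5 + 4 + 5 + 3 + 0 + 1 + 0 + 0 = 18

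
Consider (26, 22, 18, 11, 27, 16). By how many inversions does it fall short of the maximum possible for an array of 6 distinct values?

Maximum inversions for 6 distinct elements is C(6, 2) = 6·5/2 = 15.
Current inversions — for each element, count later smaller elements:
26: 4
22: 3
18: 2
11: 0
27: 1
16: 0
Current total: 4 + 3 + 2 + 0 + 1 + 0 = 10
Shortfall: 15 − 10 = 5

5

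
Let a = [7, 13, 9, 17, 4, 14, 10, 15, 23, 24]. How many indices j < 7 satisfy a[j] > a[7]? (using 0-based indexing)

1 such element

The element at index 7 is 15.
Elements before it: 7, 13, 9, 17, 4, 14, 10
Those larger than 15: 17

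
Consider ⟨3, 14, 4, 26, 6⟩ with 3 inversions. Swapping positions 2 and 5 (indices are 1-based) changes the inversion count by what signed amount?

-1

Positions 2 and 5 hold 14 and 6; after swapping, the array is [3, 6, 4, 26, 14].
Element-by-element contributions:
3 → none → 0
6 → 4 → 1
4 → none → 0
26 → 14 → 1
14 → none → 0
Sum: 0 + 1 + 0 + 1 + 0 = 2
Change: 2 − 3 = -1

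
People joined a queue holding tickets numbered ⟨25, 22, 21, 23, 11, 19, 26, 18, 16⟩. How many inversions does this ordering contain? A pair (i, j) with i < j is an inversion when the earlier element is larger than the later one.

Count, for each position, how many later elements it exceeds:
25 → 22, 21, 23, 11, 19, 18, 16 → 7
22 → 21, 11, 19, 18, 16 → 5
21 → 11, 19, 18, 16 → 4
23 → 11, 19, 18, 16 → 4
11 → none → 0
19 → 18, 16 → 2
26 → 18, 16 → 2
18 → 16 → 1
16 → none → 0
Sum: 7 + 5 + 4 + 4 + 0 + 2 + 2 + 1 + 0 = 25

25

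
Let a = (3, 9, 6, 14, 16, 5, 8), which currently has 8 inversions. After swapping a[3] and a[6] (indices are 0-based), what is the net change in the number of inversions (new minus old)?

-1

Positions 3 and 6 hold 14 and 8; after swapping, the array is [3, 9, 6, 8, 16, 5, 14].
Element-by-element contributions:
3 → none → 0
9 → 6, 8, 5 → 3
6 → 5 → 1
8 → 5 → 1
16 → 5, 14 → 2
5 → none → 0
14 → none → 0
Sum: 0 + 3 + 1 + 1 + 2 + 0 + 0 = 7
Change: 7 − 8 = -1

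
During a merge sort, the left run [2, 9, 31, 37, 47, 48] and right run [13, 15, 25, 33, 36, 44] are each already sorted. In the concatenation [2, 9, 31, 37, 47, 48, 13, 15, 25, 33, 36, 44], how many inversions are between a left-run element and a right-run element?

20

For each element r of the right run, count left-run elements greater than r:
r = 13: 31, 37, 47, 48 → 4
r = 15: 31, 37, 47, 48 → 4
r = 25: 31, 37, 47, 48 → 4
r = 33: 37, 47, 48 → 3
r = 36: 37, 47, 48 → 3
r = 44: 47, 48 → 2
Cross-inversions: 4 + 4 + 4 + 3 + 3 + 2 = 20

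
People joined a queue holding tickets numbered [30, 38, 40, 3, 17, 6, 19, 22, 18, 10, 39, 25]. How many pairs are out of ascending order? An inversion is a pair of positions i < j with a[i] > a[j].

Count, for each position, how many later elements it exceeds:
30: 8
38: 8
40: 9
3: 0
17: 2
6: 0
19: 2
22: 2
18: 1
10: 0
39: 1
25: 0
Sum: 8 + 8 + 9 + 0 + 2 + 0 + 2 + 2 + 1 + 0 + 1 + 0 = 33

33 inversions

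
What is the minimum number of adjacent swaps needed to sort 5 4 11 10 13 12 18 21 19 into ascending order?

Swaps: 4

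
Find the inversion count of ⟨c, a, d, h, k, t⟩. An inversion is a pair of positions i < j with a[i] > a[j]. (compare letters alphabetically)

Listing every pair i<j with a[i]>a[j] (using 1-based positions):
(1,2): c > a
That's 1 pair.

Out-of-order pairs: 1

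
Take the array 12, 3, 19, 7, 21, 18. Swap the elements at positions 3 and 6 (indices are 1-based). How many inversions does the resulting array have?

Inversions: 4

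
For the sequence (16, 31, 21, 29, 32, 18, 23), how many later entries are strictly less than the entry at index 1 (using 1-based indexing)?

0 such elements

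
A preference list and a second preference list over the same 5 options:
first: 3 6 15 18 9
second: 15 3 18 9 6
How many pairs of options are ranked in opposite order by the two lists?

4

Assign each item its position (1..5) in the first ordering, then rewrite the second ordering as that position sequence:
positions: 3→1, 6→2, 15→3, 18→4, 9→5
second ordering as positions: [3, 1, 4, 5, 2]
Discordant pairs = inversions in this position sequence.
3: 1, 2 → 2
1: 0
4: 2 → 1
5: 2 → 1
2: 0
Total: 2 + 0 + 1 + 1 + 0 = 4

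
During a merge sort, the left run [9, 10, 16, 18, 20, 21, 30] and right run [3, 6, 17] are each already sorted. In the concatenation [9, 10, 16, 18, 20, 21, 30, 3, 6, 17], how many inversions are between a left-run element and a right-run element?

18 split inversions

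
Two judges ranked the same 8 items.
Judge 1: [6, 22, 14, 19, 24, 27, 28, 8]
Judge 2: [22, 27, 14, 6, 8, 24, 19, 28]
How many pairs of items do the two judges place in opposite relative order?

Discordant pairs: 10

Assign each item its position (1..8) in the first ordering, then rewrite the second ordering as that position sequence:
positions: 6→1, 22→2, 14→3, 19→4, 24→5, 27→6, 28→7, 8→8
second ordering as positions: [2, 6, 3, 1, 8, 5, 4, 7]
Discordant pairs = inversions in this position sequence.
2: 1 → 1
6: 3, 1, 5, 4 → 4
3: 1 → 1
1: 0
8: 5, 4, 7 → 3
5: 4 → 1
4: 0
7: 0
Total: 1 + 4 + 1 + 0 + 3 + 1 + 0 + 0 = 10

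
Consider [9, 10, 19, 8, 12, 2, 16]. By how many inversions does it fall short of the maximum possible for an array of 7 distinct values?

11

Maximum inversions for 7 distinct elements is C(7, 2) = 7·6/2 = 21.
Current inversions — for each element, count later smaller elements:
9: 2
10: 2
19: 4
8: 1
12: 1
2: 0
16: 0
Current total: 2 + 2 + 4 + 1 + 1 + 0 + 0 = 10
Shortfall: 21 − 10 = 11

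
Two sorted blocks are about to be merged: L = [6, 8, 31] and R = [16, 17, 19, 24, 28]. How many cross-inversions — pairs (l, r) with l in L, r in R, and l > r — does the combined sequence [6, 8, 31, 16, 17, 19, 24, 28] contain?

There are 5 cross-inversions.

For each element r of the right run, count left-run elements greater than r:
r = 16: 31 → 1
r = 17: 31 → 1
r = 19: 31 → 1
r = 24: 31 → 1
r = 28: 31 → 1
Cross-inversions: 1 + 1 + 1 + 1 + 1 = 5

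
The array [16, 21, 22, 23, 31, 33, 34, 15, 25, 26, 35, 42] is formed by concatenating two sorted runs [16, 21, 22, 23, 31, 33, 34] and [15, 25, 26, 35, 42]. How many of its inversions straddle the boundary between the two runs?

For each element r of the right run, count left-run elements greater than r:
r = 15: 16, 21, 22, 23, 31, 33, 34 → 7
r = 25: 31, 33, 34 → 3
r = 26: 31, 33, 34 → 3
r = 35: none → 0
r = 42: none → 0
Cross-inversions: 7 + 3 + 3 + 0 + 0 = 13

13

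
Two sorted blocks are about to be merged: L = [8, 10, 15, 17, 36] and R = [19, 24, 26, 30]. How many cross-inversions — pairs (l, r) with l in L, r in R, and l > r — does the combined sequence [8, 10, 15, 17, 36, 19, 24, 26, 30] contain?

Count, for every r in R, how many entries of L exceed r:
r = 19: 36 → 1
r = 24: 36 → 1
r = 26: 36 → 1
r = 30: 36 → 1
Cross-inversions: 1 + 1 + 1 + 1 = 4

4 cross-inversions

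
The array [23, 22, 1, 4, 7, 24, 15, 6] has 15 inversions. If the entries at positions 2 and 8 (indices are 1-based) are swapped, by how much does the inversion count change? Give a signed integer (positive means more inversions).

-5

Positions 2 and 8 hold 22 and 6; after swapping, the array is [23, 6, 1, 4, 7, 24, 15, 22].
Sweep left to right; for each value list the smaller values that follow it:
23 → 6, 1, 4, 7, 15, 22 → 6
6 → 1, 4 → 2
1 → none → 0
4 → none → 0
7 → none → 0
24 → 15, 22 → 2
15 → none → 0
22 → none → 0
Sum: 6 + 2 + 0 + 0 + 0 + 2 + 0 + 0 = 10
Change: 10 − 15 = -5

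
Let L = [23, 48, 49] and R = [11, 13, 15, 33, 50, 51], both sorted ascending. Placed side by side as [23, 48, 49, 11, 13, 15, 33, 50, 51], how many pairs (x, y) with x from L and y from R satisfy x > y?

Cross-inversions: 11

Take each right-half value and tally the left-half values above it:
r = 11: 23, 48, 49 → 3
r = 13: 23, 48, 49 → 3
r = 15: 23, 48, 49 → 3
r = 33: 48, 49 → 2
r = 50: none → 0
r = 51: none → 0
Cross-inversions: 3 + 3 + 3 + 2 + 0 + 0 = 11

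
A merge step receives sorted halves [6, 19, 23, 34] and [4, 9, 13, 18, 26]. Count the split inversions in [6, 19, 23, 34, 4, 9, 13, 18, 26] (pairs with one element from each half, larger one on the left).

For each element r of the right run, count left-run elements greater than r:
r = 4: 6, 19, 23, 34 → 4
r = 9: 19, 23, 34 → 3
r = 13: 19, 23, 34 → 3
r = 18: 19, 23, 34 → 3
r = 26: 34 → 1
Cross-inversions: 4 + 3 + 3 + 3 + 1 = 14

There are 14 cross-inversions.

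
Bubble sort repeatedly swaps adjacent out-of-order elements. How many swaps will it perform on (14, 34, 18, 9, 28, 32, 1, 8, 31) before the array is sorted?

Minimum adjacent swaps = number of inversions (each swap of adjacent out-of-order elements removes one inversion and no swap can remove more).
Count inversions — for each element, later elements that are smaller:
14: 9, 1, 8 → 3
34: 18, 9, 28, 32, 1, 8, 31 → 7
18: 9, 1, 8 → 3
9: 1, 8 → 2
28: 1, 8 → 2
32: 1, 8, 31 → 3
1: none → 0
8: none → 0
31: none → 0
Total inversions: 3 + 7 + 3 + 2 + 2 + 3 + 0 + 0 + 0 = 20

There are 20 swaps.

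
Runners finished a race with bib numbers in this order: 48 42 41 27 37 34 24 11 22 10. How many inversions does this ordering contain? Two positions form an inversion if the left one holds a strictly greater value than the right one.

42

Count, for each position, how many later elements it exceeds:
48 → 42, 41, 27, 37, 34, 24, 11, 22, 10 → 9
42 → 41, 27, 37, 34, 24, 11, 22, 10 → 8
41 → 27, 37, 34, 24, 11, 22, 10 → 7
27 → 24, 11, 22, 10 → 4
37 → 34, 24, 11, 22, 10 → 5
34 → 24, 11, 22, 10 → 4
24 → 11, 22, 10 → 3
11 → 10 → 1
22 → 10 → 1
10 → none → 0
Sum: 9 + 8 + 7 + 4 + 5 + 4 + 3 + 1 + 1 + 0 = 42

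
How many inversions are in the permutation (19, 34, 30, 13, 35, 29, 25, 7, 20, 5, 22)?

37 inversions

Element-by-element contributions:
19: 3
34: 8
30: 7
13: 2
35: 6
29: 5
25: 4
7: 1
20: 1
5: 0
22: 0
Sum: 3 + 8 + 7 + 2 + 6 + 5 + 4 + 1 + 1 + 0 + 0 = 37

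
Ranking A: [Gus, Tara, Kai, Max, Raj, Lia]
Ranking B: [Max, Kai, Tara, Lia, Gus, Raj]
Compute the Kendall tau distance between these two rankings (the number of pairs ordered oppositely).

Assign each item its position (1..6) in the first ordering, then rewrite the second ordering as that position sequence:
positions: Gus→1, Tara→2, Kai→3, Max→4, Raj→5, Lia→6
second ordering as positions: [4, 3, 2, 6, 1, 5]
Discordant pairs = inversions in this position sequence.
4: 3, 2, 1 → 3
3: 2, 1 → 2
2: 1 → 1
6: 1, 5 → 2
1: 0
5: 0
Total: 3 + 2 + 1 + 2 + 0 + 0 = 8

8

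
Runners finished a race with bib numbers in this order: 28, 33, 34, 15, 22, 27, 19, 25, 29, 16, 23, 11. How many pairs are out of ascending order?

There are 45 out-of-order pairs.

For each element, count later entries that are smaller:
28 → 15, 22, 27, 19, 25, 16, 23, 11 → 8
33 → 15, 22, 27, 19, 25, 29, 16, 23, 11 → 9
34 → 15, 22, 27, 19, 25, 29, 16, 23, 11 → 9
15 → 11 → 1
22 → 19, 16, 11 → 3
27 → 19, 25, 16, 23, 11 → 5
19 → 16, 11 → 2
25 → 16, 23, 11 → 3
29 → 16, 23, 11 → 3
16 → 11 → 1
23 → 11 → 1
11 → none → 0
Sum: 8 + 9 + 9 + 1 + 3 + 5 + 2 + 3 + 3 + 1 + 1 + 0 = 45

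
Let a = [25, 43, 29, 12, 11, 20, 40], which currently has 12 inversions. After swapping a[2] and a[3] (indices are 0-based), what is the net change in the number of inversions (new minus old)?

Positions 2 and 3 hold 29 and 12; after swapping, the array is [25, 43, 12, 29, 11, 20, 40].
For each element, count later entries that are smaller:
25: 3
43: 5
12: 1
29: 2
11: 0
20: 0
40: 0
Sum: 3 + 5 + 1 + 2 + 0 + 0 + 0 = 11
Change: 11 − 12 = -1

-1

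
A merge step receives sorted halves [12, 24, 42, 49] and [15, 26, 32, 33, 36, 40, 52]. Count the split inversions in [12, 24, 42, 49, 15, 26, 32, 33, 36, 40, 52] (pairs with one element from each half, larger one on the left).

13

Take each right-half value and tally the left-half values above it:
r = 15: 24, 42, 49 → 3
r = 26: 42, 49 → 2
r = 32: 42, 49 → 2
r = 33: 42, 49 → 2
r = 36: 42, 49 → 2
r = 40: 42, 49 → 2
r = 52: none → 0
Cross-inversions: 3 + 2 + 2 + 2 + 2 + 2 + 0 = 13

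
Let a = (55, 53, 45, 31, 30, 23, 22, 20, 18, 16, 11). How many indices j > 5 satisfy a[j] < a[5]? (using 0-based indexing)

The element at index 5 is 23.
Elements after it: 22, 20, 18, 16, 11
Those smaller than 23: 22, 20, 18, 16, 11

5 such elements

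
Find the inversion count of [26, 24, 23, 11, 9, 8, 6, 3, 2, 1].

Count, for each position, how many later elements it exceeds:
26: 9
24: 8
23: 7
11: 6
9: 5
8: 4
6: 3
3: 2
2: 1
1: 0
Sum: 9 + 8 + 7 + 6 + 5 + 4 + 3 + 2 + 1 + 0 = 45

45 inversions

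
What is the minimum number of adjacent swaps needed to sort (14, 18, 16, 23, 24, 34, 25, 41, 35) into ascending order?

There are 3 adjacent swaps.

The minimum number of adjacent swaps to sort an array equals its inversion count, since every such swap removes exactly one inversion.
Count inversions — for each element, later elements that are smaller:
14: none → 0
18: 16 → 1
16: none → 0
23: none → 0
24: none → 0
34: 25 → 1
25: none → 0
41: 35 → 1
35: none → 0
Total inversions: 0 + 1 + 0 + 0 + 0 + 1 + 0 + 1 + 0 = 3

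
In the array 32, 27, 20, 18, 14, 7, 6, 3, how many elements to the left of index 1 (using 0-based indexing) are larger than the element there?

The element at index 1 is 27.
Elements before it: 32
Those larger than 27: 32

1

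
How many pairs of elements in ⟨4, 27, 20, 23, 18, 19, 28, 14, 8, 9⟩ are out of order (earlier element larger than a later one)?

For each element, count later entries that are smaller:
4 → none → 0
27 → 20, 23, 18, 19, 14, 8, 9 → 7
20 → 18, 19, 14, 8, 9 → 5
23 → 18, 19, 14, 8, 9 → 5
18 → 14, 8, 9 → 3
19 → 14, 8, 9 → 3
28 → 14, 8, 9 → 3
14 → 8, 9 → 2
8 → none → 0
9 → none → 0
Sum: 0 + 7 + 5 + 5 + 3 + 3 + 3 + 2 + 0 + 0 = 28

28 inversions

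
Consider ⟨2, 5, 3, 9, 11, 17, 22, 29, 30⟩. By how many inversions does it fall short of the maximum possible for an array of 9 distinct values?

Maximum inversions for 9 distinct elements is C(9, 2) = 9·8/2 = 36.
Current inversions — for each element, count later smaller elements:
2: 0
5: 1
3: 0
9: 0
11: 0
17: 0
22: 0
29: 0
30: 0
Current total: 0 + 1 + 0 + 0 + 0 + 0 + 0 + 0 + 0 = 1
Shortfall: 36 − 1 = 35

35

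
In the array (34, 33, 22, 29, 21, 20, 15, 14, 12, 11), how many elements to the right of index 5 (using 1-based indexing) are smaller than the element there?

The element at index 5 is 21.
Elements after it: 20, 15, 14, 12, 11
Those smaller than 21: 20, 15, 14, 12, 11

5 such elements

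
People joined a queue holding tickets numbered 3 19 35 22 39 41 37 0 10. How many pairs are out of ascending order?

Sweep left to right; for each value list the smaller values that follow it:
3 → 0 → 1
19 → 0, 10 → 2
35 → 22, 0, 10 → 3
22 → 0, 10 → 2
39 → 37, 0, 10 → 3
41 → 37, 0, 10 → 3
37 → 0, 10 → 2
0 → none → 0
10 → none → 0
Sum: 1 + 2 + 3 + 2 + 3 + 3 + 2 + 0 + 0 = 16

16 out-of-order pairs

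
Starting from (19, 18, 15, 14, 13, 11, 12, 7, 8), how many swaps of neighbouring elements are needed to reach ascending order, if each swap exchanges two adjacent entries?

Adjacent swaps: 34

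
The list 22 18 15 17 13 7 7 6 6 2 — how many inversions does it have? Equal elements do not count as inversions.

42

For each element, count later entries that are smaller:
22: 9
18: 8
15: 6
17: 6
13: 5
7: 3
7: 3
6: 1
6: 1
2: 0
Sum: 9 + 8 + 6 + 6 + 5 + 3 + 3 + 1 + 1 + 0 = 42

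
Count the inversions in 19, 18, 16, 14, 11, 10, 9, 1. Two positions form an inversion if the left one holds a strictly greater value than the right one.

28 inversions

Count, for each position, how many later elements it exceeds:
19 → 18, 16, 14, 11, 10, 9, 1 → 7
18 → 16, 14, 11, 10, 9, 1 → 6
16 → 14, 11, 10, 9, 1 → 5
14 → 11, 10, 9, 1 → 4
11 → 10, 9, 1 → 3
10 → 9, 1 → 2
9 → 1 → 1
1 → none → 0
Sum: 7 + 6 + 5 + 4 + 3 + 2 + 1 + 0 = 28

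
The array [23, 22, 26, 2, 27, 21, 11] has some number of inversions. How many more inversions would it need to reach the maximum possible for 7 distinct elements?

Maximum inversions for 7 distinct elements is C(7, 2) = 7·6/2 = 21.
Current inversions — for each element, count later smaller elements:
23: 4
22: 3
26: 3
2: 0
27: 2
21: 1
11: 0
Current total: 4 + 3 + 3 + 0 + 2 + 1 + 0 = 13
Shortfall: 21 − 13 = 8

8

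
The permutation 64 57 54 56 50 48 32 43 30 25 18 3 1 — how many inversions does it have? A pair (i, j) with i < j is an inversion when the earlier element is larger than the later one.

76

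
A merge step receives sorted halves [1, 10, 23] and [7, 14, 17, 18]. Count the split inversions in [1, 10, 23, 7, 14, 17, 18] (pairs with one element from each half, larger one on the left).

5

For each element r of the right run, count left-run elements greater than r:
r = 7: 10, 23 → 2
r = 14: 23 → 1
r = 17: 23 → 1
r = 18: 23 → 1
Cross-inversions: 2 + 1 + 1 + 1 = 5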